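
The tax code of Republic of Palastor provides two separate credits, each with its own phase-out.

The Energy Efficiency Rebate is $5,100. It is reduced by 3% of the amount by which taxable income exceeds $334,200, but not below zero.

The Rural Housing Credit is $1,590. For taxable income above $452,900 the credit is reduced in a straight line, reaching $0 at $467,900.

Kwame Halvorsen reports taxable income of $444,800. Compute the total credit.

Energy Efficiency Rebate: 3% of the $110,600 excess over $334,200 is $3,318; credit = $5,100 − $3,318 = $1,782.
Rural Housing Credit: $444,800 is at or below the $452,900 threshold, so the full $1,590 applies.
Total: $1,782 + $1,590 = $3,372.

$3,372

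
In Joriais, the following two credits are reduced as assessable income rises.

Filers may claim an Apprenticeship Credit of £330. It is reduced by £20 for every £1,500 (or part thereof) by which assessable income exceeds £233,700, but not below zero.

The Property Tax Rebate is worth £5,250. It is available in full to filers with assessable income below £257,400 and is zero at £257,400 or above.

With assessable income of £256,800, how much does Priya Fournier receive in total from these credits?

£5,260

Apprenticeship Credit: income exceeds £233,700 by £23,100, which is 16 full-or-partial £1,500 increments; reduction = 16 × £20 = £320, leaving £10.
Property Tax Rebate: £256,800 is below the £257,400 cutoff, so the full £5,250 applies.
Total: £10 + £5,250 = £5,260.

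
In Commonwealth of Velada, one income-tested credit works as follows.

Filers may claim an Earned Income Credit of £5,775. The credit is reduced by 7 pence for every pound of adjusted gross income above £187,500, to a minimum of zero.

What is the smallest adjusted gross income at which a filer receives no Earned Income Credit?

£270,000

The credit falls by 7% of each pound above £187,500, so it reaches zero when the excess is £5,775 / 7% = £82,500: income = £187,500 + £82,500 = £270,000.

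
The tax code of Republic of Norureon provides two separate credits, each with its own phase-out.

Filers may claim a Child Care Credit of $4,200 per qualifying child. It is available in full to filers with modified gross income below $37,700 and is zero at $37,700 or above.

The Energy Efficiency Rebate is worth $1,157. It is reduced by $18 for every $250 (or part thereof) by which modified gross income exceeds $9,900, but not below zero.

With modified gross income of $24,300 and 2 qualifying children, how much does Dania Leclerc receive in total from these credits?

Child Care Credit: base = 2 × $4,200 = $8,400. $24,300 is below the $37,700 cutoff, so the full $8,400 applies.
Energy Efficiency Rebate: income exceeds $9,900 by $14,400, which is 58 full-or-partial $250 increments; reduction = 58 × $18 = $1,044, leaving $113.
Total: $8,400 + $113 = $8,513.

$8,513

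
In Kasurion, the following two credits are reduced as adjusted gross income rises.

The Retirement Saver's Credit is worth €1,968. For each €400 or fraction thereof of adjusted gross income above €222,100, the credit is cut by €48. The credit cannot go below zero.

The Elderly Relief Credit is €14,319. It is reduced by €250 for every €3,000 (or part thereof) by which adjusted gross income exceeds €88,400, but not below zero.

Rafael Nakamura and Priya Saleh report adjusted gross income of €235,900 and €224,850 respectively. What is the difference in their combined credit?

Rafael (€235,900): Retirement Saver's Credit: income exceeds €222,100 by €13,800, which is 35 full-or-partial €400 increments; reduction = 35 × €48 = €1,680, leaving €288. Elderly Relief Credit: income exceeds €88,400 by €147,500, which is 50 full-or-partial €3,000 increments; reduction = 50 × €250 = €12,500, leaving €1,819. total €288 + €1,819 = €2,107
Priya (€224,850): Retirement Saver's Credit: income exceeds €222,100 by €2,750, which is 7 full-or-partial €400 increments; reduction = 7 × €48 = €336, leaving €1,632. Elderly Relief Credit: income exceeds €88,400 by €136,450, which is 46 full-or-partial €3,000 increments; reduction = 46 × €250 = €11,500, leaving €2,819. total €1,632 + €2,819 = €4,451
Difference: |€2,107 − €4,451| = €2,344.

€2,344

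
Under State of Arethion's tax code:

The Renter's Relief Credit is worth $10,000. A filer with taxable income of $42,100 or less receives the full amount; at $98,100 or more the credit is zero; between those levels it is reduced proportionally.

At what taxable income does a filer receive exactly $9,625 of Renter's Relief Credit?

$9,625 is 9,625/10,000 of the full $10,000, so 375/10,000 of the $56,000 range has been used: income = $42,100 + $56,000 × 375/10,000 = $44,200.

$44,200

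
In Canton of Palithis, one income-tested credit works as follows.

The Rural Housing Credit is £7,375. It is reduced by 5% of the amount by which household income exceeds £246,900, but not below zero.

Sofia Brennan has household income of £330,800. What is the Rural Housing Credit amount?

£3,180

Rural Housing Credit: 5% of the £83,900 excess over £246,900 is £4,195; credit = £7,375 − £4,195 = £3,180.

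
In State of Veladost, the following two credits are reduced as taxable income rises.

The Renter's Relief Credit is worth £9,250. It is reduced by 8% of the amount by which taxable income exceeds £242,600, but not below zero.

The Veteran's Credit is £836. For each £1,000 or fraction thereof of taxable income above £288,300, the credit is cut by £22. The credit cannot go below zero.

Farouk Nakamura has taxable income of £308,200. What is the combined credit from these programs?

Renter's Relief Credit: 8% of the £65,600 excess over £242,600 is £5,248; credit = £9,250 − £5,248 = £4,002.
Veteran's Credit: income exceeds £288,300 by £19,900, which is 20 full-or-partial £1,000 increments; reduction = 20 × £22 = £440, leaving £396.
Total: £4,002 + £396 = £4,398.

£4,398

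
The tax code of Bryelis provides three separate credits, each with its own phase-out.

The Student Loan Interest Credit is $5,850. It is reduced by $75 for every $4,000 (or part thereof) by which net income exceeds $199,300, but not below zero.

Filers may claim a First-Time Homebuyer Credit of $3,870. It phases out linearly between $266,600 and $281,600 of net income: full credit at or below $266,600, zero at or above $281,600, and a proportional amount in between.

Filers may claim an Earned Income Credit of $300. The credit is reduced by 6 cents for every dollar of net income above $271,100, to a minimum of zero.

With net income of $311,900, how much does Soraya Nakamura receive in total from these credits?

$3,675

Student Loan Interest Credit: income exceeds $199,300 by $112,600, which is 29 full-or-partial $4,000 increments; reduction = 29 × $75 = $2,175, leaving $3,675.
First-Time Homebuyer Credit: $311,900 is at or above $281,600, so the credit is $0.
Earned Income Credit: 6% of the $40,800 excess over $271,100 is $2,448 ≥ base, so the credit is $0.
Total: $3,675 + $0 + $0 = $3,675.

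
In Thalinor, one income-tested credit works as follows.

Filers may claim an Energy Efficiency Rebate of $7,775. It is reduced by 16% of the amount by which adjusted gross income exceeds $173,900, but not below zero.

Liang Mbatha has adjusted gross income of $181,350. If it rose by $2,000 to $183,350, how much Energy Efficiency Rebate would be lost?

At $181,350 — 16% of the $7,450 excess over $173,900 is $1,192; credit = $7,775 − $1,192 = $6,583.
At $183,350 — 16% of the $9,450 excess over $173,900 is $1,512; credit = $7,775 − $1,512 = $6,263.
Lost: $6,583 − $6,263 = $320.

$320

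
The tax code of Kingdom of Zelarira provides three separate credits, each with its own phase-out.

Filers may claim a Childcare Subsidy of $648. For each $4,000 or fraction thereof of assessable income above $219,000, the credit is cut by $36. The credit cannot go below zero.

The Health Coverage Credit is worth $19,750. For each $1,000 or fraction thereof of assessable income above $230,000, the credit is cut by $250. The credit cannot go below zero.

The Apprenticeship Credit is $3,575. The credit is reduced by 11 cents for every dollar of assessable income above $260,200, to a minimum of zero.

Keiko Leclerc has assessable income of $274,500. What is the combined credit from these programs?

$10,646

Childcare Subsidy: income exceeds $219,000 by $55,500, which is 14 full-or-partial $4,000 increments; reduction = 14 × $36 = $504, leaving $144.
Health Coverage Credit: income exceeds $230,000 by $44,500, which is 45 full-or-partial $1,000 increments; reduction = 45 × $250 = $11,250, leaving $8,500.
Apprenticeship Credit: 11% of the $14,300 excess over $260,200 is $1,573; credit = $3,575 − $1,573 = $2,002.
Total: $144 + $8,500 + $2,002 = $10,646.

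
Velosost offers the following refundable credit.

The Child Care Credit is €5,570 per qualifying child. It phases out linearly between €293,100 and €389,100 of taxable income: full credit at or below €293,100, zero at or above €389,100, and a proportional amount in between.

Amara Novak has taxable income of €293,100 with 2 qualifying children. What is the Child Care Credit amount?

€11,140

Child Care Credit: base = 2 × €5,570 = €11,140. €293,100 is at or below the €293,100 threshold, so the full €11,140 applies.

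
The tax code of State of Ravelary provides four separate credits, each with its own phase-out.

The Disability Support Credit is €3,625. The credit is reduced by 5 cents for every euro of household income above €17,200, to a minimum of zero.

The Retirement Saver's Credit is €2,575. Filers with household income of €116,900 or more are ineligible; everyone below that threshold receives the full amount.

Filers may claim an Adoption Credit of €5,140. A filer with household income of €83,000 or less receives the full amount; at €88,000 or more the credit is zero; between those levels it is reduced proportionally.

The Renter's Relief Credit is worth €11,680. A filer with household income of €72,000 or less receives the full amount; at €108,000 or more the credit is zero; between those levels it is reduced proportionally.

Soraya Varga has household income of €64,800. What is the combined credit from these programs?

Disability Support Credit: 5% of the €47,600 excess over €17,200 is €2,380; credit = €3,625 − €2,380 = €1,245.
Retirement Saver's Credit: €64,800 is below the €116,900 cutoff, so the full €2,575 applies.
Adoption Credit: €64,800 is at or below the €83,000 threshold, so the full €5,140 applies.
Renter's Relief Credit: €64,800 is at or below the €72,000 threshold, so the full €11,680 applies.
Total: €1,245 + €2,575 + €5,140 + €11,680 = €20,640.

€20,640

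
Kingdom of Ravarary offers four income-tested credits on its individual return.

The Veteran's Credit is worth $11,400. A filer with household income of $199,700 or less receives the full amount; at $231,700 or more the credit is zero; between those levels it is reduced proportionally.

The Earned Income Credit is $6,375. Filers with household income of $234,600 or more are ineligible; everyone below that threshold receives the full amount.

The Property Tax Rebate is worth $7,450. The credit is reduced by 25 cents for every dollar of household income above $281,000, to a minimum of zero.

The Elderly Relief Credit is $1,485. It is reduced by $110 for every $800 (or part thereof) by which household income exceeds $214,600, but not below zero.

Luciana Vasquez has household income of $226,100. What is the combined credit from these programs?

$15,820

Veteran's Credit: $226,100 is $26,400 into a $32,000 phase-out range, leaving 5,600/32,000 of the credit: $11,400 × 5,600/32,000 = $1,995.
Earned Income Credit: $226,100 is below the $234,600 cutoff, so the full $6,375 applies.
Property Tax Rebate: $226,100 is at or below the $281,000 threshold, so the full $7,450 applies.
Elderly Relief Credit: income exceeds $214,600 by $11,500 → 15 increments × $110 = $1,650 ≥ base, so the credit is $0.
Total: $1,995 + $6,375 + $7,450 + $0 = $15,820.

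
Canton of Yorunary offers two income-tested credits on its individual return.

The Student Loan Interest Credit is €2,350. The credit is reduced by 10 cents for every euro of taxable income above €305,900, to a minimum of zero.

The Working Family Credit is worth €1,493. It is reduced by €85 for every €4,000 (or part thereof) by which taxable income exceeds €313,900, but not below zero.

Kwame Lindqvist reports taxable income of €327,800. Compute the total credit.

Student Loan Interest Credit: 10% of the €21,900 excess over €305,900 is €2,190; credit = €2,350 − €2,190 = €160.
Working Family Credit: income exceeds €313,900 by €13,900, which is 4 full-or-partial €4,000 increments; reduction = 4 × €85 = €340, leaving €1,153.
Total: €160 + €1,153 = €1,313.

€1,313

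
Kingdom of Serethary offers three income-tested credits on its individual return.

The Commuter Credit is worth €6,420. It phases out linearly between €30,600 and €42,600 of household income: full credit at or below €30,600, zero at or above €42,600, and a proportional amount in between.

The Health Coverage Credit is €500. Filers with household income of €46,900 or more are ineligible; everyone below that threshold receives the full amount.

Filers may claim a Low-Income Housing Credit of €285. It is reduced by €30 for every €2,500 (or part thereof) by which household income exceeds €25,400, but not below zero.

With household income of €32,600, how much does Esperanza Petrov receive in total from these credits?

Commuter Credit: €32,600 is €2,000 into a €12,000 phase-out range, leaving 10,000/12,000 of the credit: €6,420 × 10,000/12,000 = €5,350.
Health Coverage Credit: €32,600 is below the €46,900 cutoff, so the full €500 applies.
Low-Income Housing Credit: income exceeds €25,400 by €7,200, which is 3 full-or-partial €2,500 increments; reduction = 3 × €30 = €90, leaving €195.
Total: €5,350 + €500 + €195 = €6,045.

€6,045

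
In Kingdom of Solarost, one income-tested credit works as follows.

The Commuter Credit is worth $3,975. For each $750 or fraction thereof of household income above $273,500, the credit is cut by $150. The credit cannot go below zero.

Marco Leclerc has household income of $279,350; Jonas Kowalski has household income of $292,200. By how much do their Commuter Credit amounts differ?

Marco ($279,350): Commuter Credit: income exceeds $273,500 by $5,850, which is 8 full-or-partial $750 increments; reduction = 8 × $150 = $1,200, leaving $2,775.
Jonas ($292,200): Commuter Credit: income exceeds $273,500 by $18,700, which is 25 full-or-partial $750 increments; reduction = 25 × $150 = $3,750, leaving $225.
Difference: |$2,775 − $225| = $2,550.

$2,550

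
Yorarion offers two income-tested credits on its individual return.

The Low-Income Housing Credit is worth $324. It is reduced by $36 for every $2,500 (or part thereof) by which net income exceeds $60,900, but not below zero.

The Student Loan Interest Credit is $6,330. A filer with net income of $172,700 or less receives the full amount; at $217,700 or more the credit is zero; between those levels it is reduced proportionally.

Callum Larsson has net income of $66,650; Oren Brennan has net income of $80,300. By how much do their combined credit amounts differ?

Callum ($66,650): Low-Income Housing Credit: income exceeds $60,900 by $5,750, which is 3 full-or-partial $2,500 increments; reduction = 3 × $36 = $108, leaving $216. Student Loan Interest Credit: $66,650 is at or below the $172,700 threshold, so the full $6,330 applies. total $216 + $6,330 = $6,546
Oren ($80,300): Low-Income Housing Credit: income exceeds $60,900 by $19,400, which is 8 full-or-partial $2,500 increments; reduction = 8 × $36 = $288, leaving $36. Student Loan Interest Credit: $80,300 is at or below the $172,700 threshold, so the full $6,330 applies. total $36 + $6,330 = $6,366
Difference: |$6,546 − $6,366| = $180.

$180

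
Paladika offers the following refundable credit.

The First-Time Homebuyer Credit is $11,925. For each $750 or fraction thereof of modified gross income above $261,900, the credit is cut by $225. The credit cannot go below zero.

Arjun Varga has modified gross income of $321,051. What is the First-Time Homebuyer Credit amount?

First-Time Homebuyer Credit: income exceeds $261,900 by $59,151 → 79 increments × $225 = $17,775 ≥ base, so the credit is $0.

$0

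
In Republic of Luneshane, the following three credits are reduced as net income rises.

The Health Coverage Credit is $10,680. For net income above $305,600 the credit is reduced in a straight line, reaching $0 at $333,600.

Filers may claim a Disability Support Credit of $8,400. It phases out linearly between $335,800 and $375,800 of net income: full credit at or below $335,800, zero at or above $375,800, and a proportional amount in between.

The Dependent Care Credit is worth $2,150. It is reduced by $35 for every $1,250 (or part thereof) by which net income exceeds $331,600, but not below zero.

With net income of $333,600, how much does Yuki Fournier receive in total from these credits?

Health Coverage Credit: $333,600 is at or above $333,600, so the credit is $0.
Disability Support Credit: $333,600 is at or below the $335,800 threshold, so the full $8,400 applies.
Dependent Care Credit: income exceeds $331,600 by $2,000, which is 2 full-or-partial $1,250 increments; reduction = 2 × $35 = $70, leaving $2,080.
Total: $0 + $8,400 + $2,080 = $10,480.

$10,480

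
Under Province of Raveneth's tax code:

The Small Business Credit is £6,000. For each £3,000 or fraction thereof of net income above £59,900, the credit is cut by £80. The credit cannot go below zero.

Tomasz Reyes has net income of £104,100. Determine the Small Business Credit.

Small Business Credit: income exceeds £59,900 by £44,200, which is 15 full-or-partial £3,000 increments; reduction = 15 × £80 = £1,200, leaving £4,800.

£4,800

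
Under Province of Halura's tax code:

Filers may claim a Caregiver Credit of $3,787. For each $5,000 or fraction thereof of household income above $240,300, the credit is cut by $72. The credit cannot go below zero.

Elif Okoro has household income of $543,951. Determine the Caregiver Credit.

Caregiver Credit: income exceeds $240,300 by $303,651 → 61 increments × $72 = $4,392 ≥ base, so the credit is $0.

$0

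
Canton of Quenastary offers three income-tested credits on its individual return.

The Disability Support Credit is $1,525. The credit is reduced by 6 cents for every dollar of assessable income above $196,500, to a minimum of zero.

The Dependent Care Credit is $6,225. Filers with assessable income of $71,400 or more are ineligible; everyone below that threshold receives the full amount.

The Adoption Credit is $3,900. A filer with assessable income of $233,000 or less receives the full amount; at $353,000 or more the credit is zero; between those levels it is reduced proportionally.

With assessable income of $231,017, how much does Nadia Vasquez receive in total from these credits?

Disability Support Credit: 6% of the $34,517 excess over $196,500 is $2,071.02 ≥ base, so the credit is $0.
Dependent Care Credit: $231,017 meets or exceeds the $71,400 cutoff, so the credit is $0.
Adoption Credit: $231,017 is at or below the $233,000 threshold, so the full $3,900 applies.
Total: $0 + $0 + $3,900 = $3,900.

$3,900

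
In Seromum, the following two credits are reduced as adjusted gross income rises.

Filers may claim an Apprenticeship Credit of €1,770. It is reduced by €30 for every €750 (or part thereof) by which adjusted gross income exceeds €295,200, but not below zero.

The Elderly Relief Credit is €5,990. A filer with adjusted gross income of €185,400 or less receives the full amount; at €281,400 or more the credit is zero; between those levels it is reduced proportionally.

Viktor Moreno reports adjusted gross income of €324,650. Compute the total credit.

Apprenticeship Credit: income exceeds €295,200 by €29,450, which is 40 full-or-partial €750 increments; reduction = 40 × €30 = €1,200, leaving €570.
Elderly Relief Credit: €324,650 is at or above €281,400, so the credit is €0.
Total: €570 + €0 = €570.

€570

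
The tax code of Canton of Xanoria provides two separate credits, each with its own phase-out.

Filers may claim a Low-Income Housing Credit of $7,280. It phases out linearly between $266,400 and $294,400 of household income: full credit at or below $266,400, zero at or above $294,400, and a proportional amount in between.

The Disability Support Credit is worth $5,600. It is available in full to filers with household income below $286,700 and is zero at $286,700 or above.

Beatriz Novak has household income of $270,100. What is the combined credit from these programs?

Low-Income Housing Credit: $270,100 is $3,700 into a $28,000 phase-out range, leaving 24,300/28,000 of the credit: $7,280 × 24,300/28,000 = $6,318.
Disability Support Credit: $270,100 is below the $286,700 cutoff, so the full $5,600 applies.
Total: $6,318 + $5,600 = $11,918.

$11,918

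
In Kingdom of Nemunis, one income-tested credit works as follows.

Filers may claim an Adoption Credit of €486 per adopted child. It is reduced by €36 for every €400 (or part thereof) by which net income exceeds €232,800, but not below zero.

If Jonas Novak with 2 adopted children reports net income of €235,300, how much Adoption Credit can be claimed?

Adoption Credit: base = 2 × €486 = €972. income exceeds €232,800 by €2,500, which is 7 full-or-partial €400 increments; reduction = 7 × €36 = €252, leaving €720.

€720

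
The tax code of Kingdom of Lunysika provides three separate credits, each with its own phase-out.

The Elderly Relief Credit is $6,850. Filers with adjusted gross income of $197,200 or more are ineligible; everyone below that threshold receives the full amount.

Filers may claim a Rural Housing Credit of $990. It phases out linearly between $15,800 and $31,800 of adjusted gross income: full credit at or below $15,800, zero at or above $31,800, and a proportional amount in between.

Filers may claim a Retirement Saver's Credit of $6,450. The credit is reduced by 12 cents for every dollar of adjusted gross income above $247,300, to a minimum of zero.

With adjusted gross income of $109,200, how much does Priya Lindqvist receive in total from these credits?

$13,300

Elderly Relief Credit: $109,200 is below the $197,200 cutoff, so the full $6,850 applies.
Rural Housing Credit: $109,200 is at or above $31,800, so the credit is $0.
Retirement Saver's Credit: $109,200 is at or below the $247,300 threshold, so the full $6,450 applies.
Total: $6,850 + $0 + $6,450 = $13,300.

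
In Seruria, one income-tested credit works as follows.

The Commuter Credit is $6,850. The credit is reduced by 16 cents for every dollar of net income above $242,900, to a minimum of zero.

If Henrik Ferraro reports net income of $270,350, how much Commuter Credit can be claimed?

$2,458

Commuter Credit: 16% of the $27,450 excess over $242,900 is $4,392; credit = $6,850 − $4,392 = $2,458.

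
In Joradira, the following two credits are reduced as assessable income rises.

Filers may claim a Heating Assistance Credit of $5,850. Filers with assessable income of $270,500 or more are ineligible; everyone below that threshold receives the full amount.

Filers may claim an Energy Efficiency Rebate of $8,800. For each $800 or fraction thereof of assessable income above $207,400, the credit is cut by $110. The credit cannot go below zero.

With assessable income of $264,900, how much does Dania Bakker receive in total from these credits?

Heating Assistance Credit: $264,900 is below the $270,500 cutoff, so the full $5,850 applies.
Energy Efficiency Rebate: income exceeds $207,400 by $57,500, which is 72 full-or-partial $800 increments; reduction = 72 × $110 = $7,920, leaving $880.
Total: $5,850 + $880 = $6,730.

$6,730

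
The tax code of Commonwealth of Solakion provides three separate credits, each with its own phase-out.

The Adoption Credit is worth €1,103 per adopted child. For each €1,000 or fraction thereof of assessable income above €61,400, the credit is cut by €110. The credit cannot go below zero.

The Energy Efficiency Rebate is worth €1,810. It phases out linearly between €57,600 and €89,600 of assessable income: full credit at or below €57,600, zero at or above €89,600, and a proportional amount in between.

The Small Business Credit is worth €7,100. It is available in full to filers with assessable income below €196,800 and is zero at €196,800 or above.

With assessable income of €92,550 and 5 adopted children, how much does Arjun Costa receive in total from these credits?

€9,095

Adoption Credit: base = 5 × €1,103 = €5,515. income exceeds €61,400 by €31,150, which is 32 full-or-partial €1,000 increments; reduction = 32 × €110 = €3,520, leaving €1,995.
Energy Efficiency Rebate: €92,550 is at or above €89,600, so the credit is €0.
Small Business Credit: €92,550 is below the €196,800 cutoff, so the full €7,100 applies.
Total: €1,995 + €0 + €7,100 = €9,095.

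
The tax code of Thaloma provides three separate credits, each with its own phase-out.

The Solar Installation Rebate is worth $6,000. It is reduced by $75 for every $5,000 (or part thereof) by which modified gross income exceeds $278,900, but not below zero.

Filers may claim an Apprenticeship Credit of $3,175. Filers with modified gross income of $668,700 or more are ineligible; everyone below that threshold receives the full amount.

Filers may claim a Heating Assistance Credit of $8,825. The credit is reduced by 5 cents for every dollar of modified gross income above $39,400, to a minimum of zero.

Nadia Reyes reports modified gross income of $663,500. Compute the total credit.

Solar Installation Rebate: income exceeds $278,900 by $384,600, which is 77 full-or-partial $5,000 increments; reduction = 77 × $75 = $5,775, leaving $225.
Apprenticeship Credit: $663,500 is below the $668,700 cutoff, so the full $3,175 applies.
Heating Assistance Credit: 5% of the $624,100 excess over $39,400 is $31,205 ≥ base, so the credit is $0.
Total: $225 + $3,175 + $0 = $3,400.

$3,400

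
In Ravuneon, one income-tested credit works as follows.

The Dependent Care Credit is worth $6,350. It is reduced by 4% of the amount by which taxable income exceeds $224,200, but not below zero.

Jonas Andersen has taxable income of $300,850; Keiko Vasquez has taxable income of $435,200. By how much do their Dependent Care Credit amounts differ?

$3,284

Jonas ($300,850): Dependent Care Credit: 4% of the $76,650 excess over $224,200 is $3,066; credit = $6,350 − $3,066 = $3,284.
Keiko ($435,200): Dependent Care Credit: 4% of the $211,000 excess over $224,200 is $8,440 ≥ base, so the credit is $0.
Difference: |$3,284 − $0| = $3,284.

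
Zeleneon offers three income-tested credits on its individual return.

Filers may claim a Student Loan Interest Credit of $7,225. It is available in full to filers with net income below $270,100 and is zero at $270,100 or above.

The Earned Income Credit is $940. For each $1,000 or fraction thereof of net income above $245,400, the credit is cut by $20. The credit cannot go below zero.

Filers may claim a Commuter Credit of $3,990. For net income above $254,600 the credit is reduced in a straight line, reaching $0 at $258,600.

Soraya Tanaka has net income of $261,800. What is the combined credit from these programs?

Student Loan Interest Credit: $261,800 is below the $270,100 cutoff, so the full $7,225 applies.
Earned Income Credit: income exceeds $245,400 by $16,400, which is 17 full-or-partial $1,000 increments; reduction = 17 × $20 = $340, leaving $600.
Commuter Credit: $261,800 is at or above $258,600, so the credit is $0.
Total: $7,225 + $600 + $0 = $7,825.

$7,825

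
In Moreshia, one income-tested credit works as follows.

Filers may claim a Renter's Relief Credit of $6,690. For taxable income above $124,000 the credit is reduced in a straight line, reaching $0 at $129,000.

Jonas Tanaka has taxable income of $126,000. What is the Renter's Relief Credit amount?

$4,014

Renter's Relief Credit: $126,000 is $2,000 into a $5,000 phase-out range, leaving 3,000/5,000 of the credit: $6,690 × 3,000/5,000 = $4,014.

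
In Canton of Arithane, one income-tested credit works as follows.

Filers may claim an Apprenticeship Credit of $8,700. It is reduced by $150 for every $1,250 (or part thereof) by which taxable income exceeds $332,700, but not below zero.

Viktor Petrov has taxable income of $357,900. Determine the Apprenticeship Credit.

$5,550

Apprenticeship Credit: income exceeds $332,700 by $25,200, which is 21 full-or-partial $1,250 increments; reduction = 21 × $150 = $3,150, leaving $5,550.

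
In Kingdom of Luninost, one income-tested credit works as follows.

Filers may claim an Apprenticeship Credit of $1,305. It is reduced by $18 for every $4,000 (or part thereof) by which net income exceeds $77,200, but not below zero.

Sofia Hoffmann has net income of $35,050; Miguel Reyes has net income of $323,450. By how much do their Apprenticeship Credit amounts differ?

Sofia ($35,050): Apprenticeship Credit: $35,050 is at or below the $77,200 threshold, so the full $1,305 applies.
Miguel ($323,450): Apprenticeship Credit: income exceeds $77,200 by $246,250, which is 62 full-or-partial $4,000 increments; reduction = 62 × $18 = $1,116, leaving $189.
Difference: |$1,305 − $189| = $1,116.

$1,116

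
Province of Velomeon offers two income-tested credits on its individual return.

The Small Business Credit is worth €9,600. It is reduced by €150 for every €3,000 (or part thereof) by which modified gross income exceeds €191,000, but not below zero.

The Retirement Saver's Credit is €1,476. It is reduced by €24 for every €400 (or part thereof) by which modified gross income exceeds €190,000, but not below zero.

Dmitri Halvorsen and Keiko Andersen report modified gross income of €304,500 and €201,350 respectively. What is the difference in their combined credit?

€5,880

Dmitri (€304,500): Small Business Credit: income exceeds €191,000 by €113,500, which is 38 full-or-partial €3,000 increments; reduction = 38 × €150 = €5,700, leaving €3,900. Retirement Saver's Credit: income exceeds €190,000 by €114,500 → 287 increments × €24 = €6,888 ≥ base, so the credit is €0. total €3,900 + €0 = €3,900
Keiko (€201,350): Small Business Credit: income exceeds €191,000 by €10,350, which is 4 full-or-partial €3,000 increments; reduction = 4 × €150 = €600, leaving €9,000. Retirement Saver's Credit: income exceeds €190,000 by €11,350, which is 29 full-or-partial €400 increments; reduction = 29 × €24 = €696, leaving €780. total €9,000 + €780 = €9,780
Difference: |€3,900 − €9,780| = €5,880.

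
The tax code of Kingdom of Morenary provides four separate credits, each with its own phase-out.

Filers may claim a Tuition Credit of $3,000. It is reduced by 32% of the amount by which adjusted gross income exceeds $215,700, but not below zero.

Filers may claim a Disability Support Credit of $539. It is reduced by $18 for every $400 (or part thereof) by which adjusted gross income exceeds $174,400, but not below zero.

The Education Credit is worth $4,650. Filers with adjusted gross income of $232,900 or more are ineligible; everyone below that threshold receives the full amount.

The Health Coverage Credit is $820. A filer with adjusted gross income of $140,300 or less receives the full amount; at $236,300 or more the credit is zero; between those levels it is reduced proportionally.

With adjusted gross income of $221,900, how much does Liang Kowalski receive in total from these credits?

Tuition Credit: 32% of the $6,200 excess over $215,700 is $1,984; credit = $3,000 − $1,984 = $1,016.
Disability Support Credit: income exceeds $174,400 by $47,500 → 119 increments × $18 = $2,142 ≥ base, so the credit is $0.
Education Credit: $221,900 is below the $232,900 cutoff, so the full $4,650 applies.
Health Coverage Credit: $221,900 is $81,600 into a $96,000 phase-out range, leaving 14,400/96,000 of the credit: $820 × 14,400/96,000 = $123.
Total: $1,016 + $0 + $4,650 + $123 = $5,789.

$5,789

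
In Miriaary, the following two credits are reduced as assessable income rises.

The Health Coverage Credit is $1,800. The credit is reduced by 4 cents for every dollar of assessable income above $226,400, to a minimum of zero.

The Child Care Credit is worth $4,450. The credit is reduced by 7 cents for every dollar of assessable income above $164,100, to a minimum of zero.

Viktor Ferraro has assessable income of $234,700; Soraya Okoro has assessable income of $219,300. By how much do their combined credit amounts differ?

Viktor ($234,700): Health Coverage Credit: 4% of the $8,300 excess over $226,400 is $332; credit = $1,800 − $332 = $1,468. Child Care Credit: 7% of the $70,600 excess over $164,100 is $4,942 ≥ base, so the credit is $0. total $1,468 + $0 = $1,468
Soraya ($219,300): Health Coverage Credit: $219,300 is at or below the $226,400 threshold, so the full $1,800 applies. Child Care Credit: 7% of the $55,200 excess over $164,100 is $3,864; credit = $4,450 − $3,864 = $586. total $1,800 + $586 = $2,386
Difference: |$1,468 − $2,386| = $918.

$918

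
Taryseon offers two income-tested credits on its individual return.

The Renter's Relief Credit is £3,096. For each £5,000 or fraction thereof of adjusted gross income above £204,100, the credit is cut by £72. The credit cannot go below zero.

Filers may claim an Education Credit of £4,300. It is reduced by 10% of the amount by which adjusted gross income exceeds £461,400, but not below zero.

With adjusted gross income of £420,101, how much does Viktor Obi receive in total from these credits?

£4,300

Renter's Relief Credit: income exceeds £204,100 by £216,001 → 44 increments × £72 = £3,168 ≥ base, so the credit is £0.
Education Credit: £420,101 is at or below the £461,400 threshold, so the full £4,300 applies.
Total: £0 + £4,300 = £4,300.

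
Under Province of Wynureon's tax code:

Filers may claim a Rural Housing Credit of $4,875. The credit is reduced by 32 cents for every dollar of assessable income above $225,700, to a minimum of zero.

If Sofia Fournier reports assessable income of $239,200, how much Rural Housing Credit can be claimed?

$555

Rural Housing Credit: 32% of the $13,500 excess over $225,700 is $4,320; credit = $4,875 − $4,320 = $555.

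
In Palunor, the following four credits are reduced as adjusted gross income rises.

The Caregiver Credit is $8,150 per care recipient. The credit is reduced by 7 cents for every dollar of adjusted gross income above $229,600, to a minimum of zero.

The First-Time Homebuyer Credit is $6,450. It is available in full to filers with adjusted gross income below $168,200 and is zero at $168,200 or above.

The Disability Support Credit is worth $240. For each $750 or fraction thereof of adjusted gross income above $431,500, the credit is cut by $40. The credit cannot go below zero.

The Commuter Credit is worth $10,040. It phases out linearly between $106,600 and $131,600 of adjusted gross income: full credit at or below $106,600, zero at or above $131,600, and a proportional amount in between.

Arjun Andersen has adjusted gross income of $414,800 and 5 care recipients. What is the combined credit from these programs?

Caregiver Credit: base = 5 × $8,150 = $40,750. 7% of the $185,200 excess over $229,600 is $12,964; credit = $40,750 − $12,964 = $27,786.
First-Time Homebuyer Credit: $414,800 meets or exceeds the $168,200 cutoff, so the credit is $0.
Disability Support Credit: $414,800 is at or below the $431,500 threshold, so the full $240 applies.
Commuter Credit: $414,800 is at or above $131,600, so the credit is $0.
Total: $27,786 + $0 + $240 + $0 = $28,026.

$28,026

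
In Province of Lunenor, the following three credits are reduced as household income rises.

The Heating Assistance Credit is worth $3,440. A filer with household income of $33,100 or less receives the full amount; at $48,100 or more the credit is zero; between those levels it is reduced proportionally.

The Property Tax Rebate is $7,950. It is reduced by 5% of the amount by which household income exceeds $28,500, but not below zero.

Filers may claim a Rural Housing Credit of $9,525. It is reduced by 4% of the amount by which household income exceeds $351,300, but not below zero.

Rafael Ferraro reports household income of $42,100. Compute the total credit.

$18,171

Heating Assistance Credit: $42,100 is $9,000 into a $15,000 phase-out range, leaving 6,000/15,000 of the credit: $3,440 × 6,000/15,000 = $1,376.
Property Tax Rebate: 5% of the $13,600 excess over $28,500 is $680; credit = $7,950 − $680 = $7,270.
Rural Housing Credit: $42,100 is at or below the $351,300 threshold, so the full $9,525 applies.
Total: $1,376 + $7,270 + $9,525 = $18,171.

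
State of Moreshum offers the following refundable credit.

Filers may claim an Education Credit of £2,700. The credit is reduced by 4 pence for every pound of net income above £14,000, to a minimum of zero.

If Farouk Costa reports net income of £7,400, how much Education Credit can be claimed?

£2,700

Education Credit: £7,400 is at or below the £14,000 threshold, so the full £2,700 applies.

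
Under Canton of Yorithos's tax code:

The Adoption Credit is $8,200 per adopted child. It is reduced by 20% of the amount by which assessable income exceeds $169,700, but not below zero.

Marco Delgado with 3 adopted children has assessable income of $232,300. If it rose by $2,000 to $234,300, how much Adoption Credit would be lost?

$400

At $232,300 — base = 3 × $8,200 = $24,600. 20% of the $62,600 excess over $169,700 is $12,520; credit = $24,600 − $12,520 = $12,080.
At $234,300 — base = 3 × $8,200 = $24,600. 20% of the $64,600 excess over $169,700 is $12,920; credit = $24,600 − $12,920 = $11,680.
Lost: $12,080 − $11,680 = $400.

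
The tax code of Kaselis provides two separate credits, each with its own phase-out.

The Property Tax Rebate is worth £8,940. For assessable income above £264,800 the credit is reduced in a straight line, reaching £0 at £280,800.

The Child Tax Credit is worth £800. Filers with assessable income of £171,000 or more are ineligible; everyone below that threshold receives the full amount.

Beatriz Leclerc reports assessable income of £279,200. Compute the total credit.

Property Tax Rebate: £279,200 is £14,400 into a £16,000 phase-out range, leaving 1,600/16,000 of the credit: £8,940 × 1,600/16,000 = £894.
Child Tax Credit: £279,200 meets or exceeds the £171,000 cutoff, so the credit is £0.
Total: £894 + £0 = £894.

£894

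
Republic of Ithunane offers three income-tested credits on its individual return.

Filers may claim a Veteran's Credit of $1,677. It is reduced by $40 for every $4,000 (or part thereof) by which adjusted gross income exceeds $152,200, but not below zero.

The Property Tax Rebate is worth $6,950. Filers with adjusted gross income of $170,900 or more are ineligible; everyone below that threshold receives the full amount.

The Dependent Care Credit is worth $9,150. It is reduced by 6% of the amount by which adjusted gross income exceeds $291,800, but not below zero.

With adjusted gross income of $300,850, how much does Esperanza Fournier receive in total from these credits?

Veteran's Credit: income exceeds $152,200 by $148,650, which is 38 full-or-partial $4,000 increments; reduction = 38 × $40 = $1,520, leaving $157.
Property Tax Rebate: $300,850 meets or exceeds the $170,900 cutoff, so the credit is $0.
Dependent Care Credit: 6% of the $9,050 excess over $291,800 is $543; credit = $9,150 − $543 = $8,607.
Total: $157 + $0 + $8,607 = $8,764.

$8,764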